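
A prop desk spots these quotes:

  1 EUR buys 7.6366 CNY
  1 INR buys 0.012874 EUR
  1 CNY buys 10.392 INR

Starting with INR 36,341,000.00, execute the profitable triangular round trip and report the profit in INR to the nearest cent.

Profit: INR 787,684.29

Profitable loop is INR → EUR → CNY → INR:
INR 36,341,000.00 × 0.012874 = EUR 467,854.03
EUR 467,854.03 × 7.6366 = CNY 3,572,814.12
CNY 3,572,814.12 × 10.392 = INR 37,128,684.29
Profit = INR 37,128,684.29 − INR 36,341,000.00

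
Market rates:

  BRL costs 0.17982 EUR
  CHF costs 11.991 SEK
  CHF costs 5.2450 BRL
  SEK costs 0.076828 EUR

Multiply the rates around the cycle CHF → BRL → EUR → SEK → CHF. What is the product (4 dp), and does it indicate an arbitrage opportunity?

1.0238 (arbitrage exists)

Around CHF → BRL → EUR → SEK → CHF: 1 × 5.2450 × 0.17982 ÷ 0.076828 ÷ 11.991 = 1.023785
Product > 1; profitable direction is CHF → BRL → EUR → SEK → CHF.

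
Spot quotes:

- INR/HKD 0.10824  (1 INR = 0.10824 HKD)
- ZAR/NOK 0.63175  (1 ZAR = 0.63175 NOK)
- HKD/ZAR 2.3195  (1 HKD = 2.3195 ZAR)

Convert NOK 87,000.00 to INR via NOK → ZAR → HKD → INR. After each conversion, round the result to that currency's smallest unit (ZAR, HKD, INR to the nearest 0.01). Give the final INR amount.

INR 548,519.22

NOK 87,000.00 ÷ 0.63175 = ZAR 137,712.70
ZAR 137,712.70 ÷ 2.3195 = HKD 59,371.72
HKD 59,371.72 ÷ 0.10824 = INR 548,519.22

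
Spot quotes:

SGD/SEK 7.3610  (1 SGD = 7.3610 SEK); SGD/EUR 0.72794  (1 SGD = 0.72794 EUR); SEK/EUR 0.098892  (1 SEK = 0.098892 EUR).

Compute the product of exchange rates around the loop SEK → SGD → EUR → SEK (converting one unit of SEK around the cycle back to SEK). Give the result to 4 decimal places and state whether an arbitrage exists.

1.0000 (no arbitrage)

Around SEK → SGD → EUR → SEK: 1 ÷ 7.3610 × 0.72794 ÷ 0.098892 = 0.999994
Product ≈ 1 (deviation 0.001%, within rounding noise).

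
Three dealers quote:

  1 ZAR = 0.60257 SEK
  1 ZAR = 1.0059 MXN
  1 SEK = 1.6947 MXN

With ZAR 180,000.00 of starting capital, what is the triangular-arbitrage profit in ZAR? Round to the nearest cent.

Profitable loop is ZAR → SEK → MXN → ZAR:
ZAR 180,000.00 × 0.60257 = SEK 108,462.60
SEK 108,462.60 × 1.6947 = MXN 183,811.57
MXN 183,811.57 ÷ 1.0059 = ZAR 182,733.44
Profit = ZAR 182,733.44 − ZAR 180,000.00

Profit: ZAR 2,733.44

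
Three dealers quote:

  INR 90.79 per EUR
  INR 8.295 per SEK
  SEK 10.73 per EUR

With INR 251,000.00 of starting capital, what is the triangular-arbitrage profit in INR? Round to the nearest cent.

Profitable loop is INR → SEK → EUR → INR:
INR 251,000.00 ÷ 8.295 = SEK 30,259.19
SEK 30,259.19 ÷ 10.73 = EUR 2,820.06
EUR 2,820.06 × 90.79 = INR 256,032.81
Profit = INR 256,032.81 − INR 251,000.00

Profit: INR 5,032.81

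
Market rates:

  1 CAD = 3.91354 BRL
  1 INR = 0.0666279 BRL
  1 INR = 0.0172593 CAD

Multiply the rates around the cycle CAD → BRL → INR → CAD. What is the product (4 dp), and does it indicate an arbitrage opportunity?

1.0138 (arbitrage exists)

Around CAD → BRL → INR → CAD: 1 × 3.91354 ÷ 0.0666279 × 0.0172593 = 1.013764
Product > 1; profitable direction is CAD → BRL → INR → CAD.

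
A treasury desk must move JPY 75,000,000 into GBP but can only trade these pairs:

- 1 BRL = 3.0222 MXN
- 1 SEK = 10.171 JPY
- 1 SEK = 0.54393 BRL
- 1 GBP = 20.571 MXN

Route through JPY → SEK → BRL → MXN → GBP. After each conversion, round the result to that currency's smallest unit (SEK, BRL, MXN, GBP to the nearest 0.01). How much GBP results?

GBP 589,261.98

JPY 75,000,000 ÷ 10.171 = SEK 7,373,906.20
SEK 7,373,906.20 × 0.54393 = BRL 4,010,888.80
BRL 4,010,888.80 × 3.0222 = MXN 12,121,708.13
MXN 12,121,708.13 ÷ 20.571 = GBP 589,261.98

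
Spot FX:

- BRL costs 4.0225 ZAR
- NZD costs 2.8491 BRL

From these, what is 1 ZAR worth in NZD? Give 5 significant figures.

ZAR/NZD = 0.087256

1 ZAR ÷ 4.0225 = 0.248602 BRL
0.248602 BRL ÷ 2.8491 = 0.0872562 NZD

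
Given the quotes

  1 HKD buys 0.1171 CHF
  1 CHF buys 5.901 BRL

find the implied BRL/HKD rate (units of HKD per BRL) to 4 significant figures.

BRL/HKD = 1.447

1 BRL ÷ 5.901 = 0.169463 CHF
0.169463 CHF ÷ 0.1171 = 1.44716 HKD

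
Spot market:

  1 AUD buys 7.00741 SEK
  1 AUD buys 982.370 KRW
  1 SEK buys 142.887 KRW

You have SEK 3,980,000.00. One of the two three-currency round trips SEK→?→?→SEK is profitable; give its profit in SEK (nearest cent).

Profitable loop is SEK → KRW → AUD → SEK:
SEK 3,980,000.00 × 142.887 = KRW 568,690,260
KRW 568,690,260 ÷ 982.370 = AUD 578,896.20
AUD 578,896.20 × 7.00741 = SEK 4,056,563.02
Profit = SEK 4,056,563.02 − SEK 3,980,000.00

Profit: SEK 76,563.02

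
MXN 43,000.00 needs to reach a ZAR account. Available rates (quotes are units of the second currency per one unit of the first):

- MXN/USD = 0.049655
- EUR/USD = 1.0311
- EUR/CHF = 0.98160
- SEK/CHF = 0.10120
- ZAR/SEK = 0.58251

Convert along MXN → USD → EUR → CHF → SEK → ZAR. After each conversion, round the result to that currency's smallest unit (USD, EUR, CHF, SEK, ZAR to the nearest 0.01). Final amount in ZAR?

ZAR 34,481.07

MXN 43,000.00 × 0.049655 = USD 2,135.16
USD 2,135.16 ÷ 1.0311 = EUR 2,070.76
EUR 2,070.76 × 0.98160 = CHF 2,032.66
CHF 2,032.66 ÷ 0.10120 = SEK 20,085.57
SEK 20,085.57 ÷ 0.58251 = ZAR 34,481.07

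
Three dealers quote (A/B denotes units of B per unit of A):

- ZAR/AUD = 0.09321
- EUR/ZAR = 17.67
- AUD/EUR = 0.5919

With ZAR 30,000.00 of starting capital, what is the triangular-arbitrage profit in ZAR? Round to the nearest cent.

Profit: ZAR 773.28

Profitable loop is ZAR → EUR → AUD → ZAR:
ZAR 30,000.00 ÷ 17.67 = EUR 1,697.79
EUR 1,697.79 ÷ 0.5919 = AUD 2,868.38
AUD 2,868.38 ÷ 0.09321 = ZAR 30,773.28
Profit = ZAR 30,773.28 − ZAR 30,000.00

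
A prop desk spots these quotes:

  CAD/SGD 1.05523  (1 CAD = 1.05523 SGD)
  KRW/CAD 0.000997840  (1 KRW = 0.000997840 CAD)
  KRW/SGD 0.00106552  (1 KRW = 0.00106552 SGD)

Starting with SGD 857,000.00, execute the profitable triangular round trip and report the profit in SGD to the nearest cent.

Profitable loop is SGD → CAD → KRW → SGD:
SGD 857,000.00 ÷ 1.05523 = CAD 812,145.22
CAD 812,145.22 ÷ 0.000997840 = KRW 813,903,251
KRW 813,903,251 × 0.00106552 = SGD 867,230.19
Profit = SGD 867,230.19 − SGD 857,000.00

Profit: SGD 10,230.19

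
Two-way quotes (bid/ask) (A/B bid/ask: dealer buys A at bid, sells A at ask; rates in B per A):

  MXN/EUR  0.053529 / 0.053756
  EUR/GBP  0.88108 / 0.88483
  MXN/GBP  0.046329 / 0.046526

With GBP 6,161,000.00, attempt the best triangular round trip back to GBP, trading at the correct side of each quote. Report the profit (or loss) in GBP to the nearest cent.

Net profit: GBP 84,395.78

Best loop GBP → MXN → EUR → GBP:
GBP 6,161,000.00 ÷ 0.046526 (buy MXN at ask) = MXN 132,420,582.04
MXN 132,420,582.04 × 0.053529 (sell MXN at bid) = EUR 7,088,341.34
EUR 7,088,341.34 × 0.88108 (sell EUR at bid) = GBP 6,245,395.78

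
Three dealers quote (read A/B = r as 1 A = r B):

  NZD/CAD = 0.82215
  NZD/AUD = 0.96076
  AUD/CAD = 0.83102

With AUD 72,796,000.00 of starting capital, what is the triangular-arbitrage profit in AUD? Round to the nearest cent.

Profit: AUD 2,164,450.51

Profitable loop is AUD → NZD → CAD → AUD:
AUD 72,796,000.00 ÷ 0.96076 = NZD 75,769,182.73
NZD 75,769,182.73 × 0.82215 = CAD 62,293,633.58
CAD 62,293,633.58 ÷ 0.83102 = AUD 74,960,450.51
Profit = AUD 74,960,450.51 − AUD 72,796,000.00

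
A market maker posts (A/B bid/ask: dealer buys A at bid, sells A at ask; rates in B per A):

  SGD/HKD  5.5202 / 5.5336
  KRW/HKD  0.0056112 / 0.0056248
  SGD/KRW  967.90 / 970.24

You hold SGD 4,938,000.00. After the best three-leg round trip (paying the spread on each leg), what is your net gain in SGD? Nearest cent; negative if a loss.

Net profit: SGD 56,817.66

Best loop SGD → HKD → KRW → SGD:
SGD 4,938,000.00 × 5.5202 (sell SGD at bid) = HKD 27,258,747.60
HKD 27,258,747.60 ÷ 0.0056248 (buy KRW at ask) = KRW 4,846,171,882
KRW 4,846,171,882 ÷ 970.24 (buy SGD at ask) = SGD 4,994,817.66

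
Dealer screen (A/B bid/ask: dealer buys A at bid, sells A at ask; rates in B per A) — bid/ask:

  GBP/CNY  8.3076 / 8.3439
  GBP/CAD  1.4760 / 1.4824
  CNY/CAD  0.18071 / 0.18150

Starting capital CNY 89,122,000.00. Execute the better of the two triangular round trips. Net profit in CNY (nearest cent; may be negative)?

Best loop CNY → CAD → GBP → CNY:
CNY 89,122,000.00 × 0.18071 (sell CNY at bid) = CAD 16,105,236.62
CAD 16,105,236.62 ÷ 1.4824 (buy GBP at ask) = GBP 10,864,298.85
GBP 10,864,298.85 × 8.3076 (sell GBP at bid) = CNY 90,256,249.15

Net profit: CNY 1,134,249.15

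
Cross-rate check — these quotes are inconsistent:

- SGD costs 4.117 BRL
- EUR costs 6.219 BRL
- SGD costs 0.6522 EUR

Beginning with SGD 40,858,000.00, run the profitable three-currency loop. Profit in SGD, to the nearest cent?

Profit: SGD 614,156.60

Profitable loop is SGD → BRL → EUR → SGD:
SGD 40,858,000.00 × 4.117 = BRL 168,212,386.00
BRL 168,212,386.00 ÷ 6.219 = EUR 27,048,140.54
EUR 27,048,140.54 ÷ 0.6522 = SGD 41,472,156.60
Profit = SGD 41,472,156.60 − SGD 40,858,000.00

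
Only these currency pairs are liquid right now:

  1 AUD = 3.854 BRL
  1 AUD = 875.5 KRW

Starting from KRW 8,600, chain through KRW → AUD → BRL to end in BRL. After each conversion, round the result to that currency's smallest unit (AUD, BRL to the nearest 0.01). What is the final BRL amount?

KRW 8,600 ÷ 875.5 = AUD 9.82
AUD 9.82 × 3.854 = BRL 37.85

BRL 37.85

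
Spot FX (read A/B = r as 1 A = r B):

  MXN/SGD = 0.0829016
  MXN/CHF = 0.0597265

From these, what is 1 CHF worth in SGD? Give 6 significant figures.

CHF/SGD = 1.38802

1 CHF ÷ 0.0597265 = 16.743 MXN
16.743 MXN × 0.0829016 = 1.38802 SGD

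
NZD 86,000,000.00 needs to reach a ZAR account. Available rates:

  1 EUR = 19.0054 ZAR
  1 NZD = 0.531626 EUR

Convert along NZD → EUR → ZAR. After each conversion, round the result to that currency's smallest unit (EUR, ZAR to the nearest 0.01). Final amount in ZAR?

ZAR 868,923,771.11

NZD 86,000,000.00 × 0.531626 = EUR 45,719,836.00
EUR 45,719,836.00 × 19.0054 = ZAR 868,923,771.11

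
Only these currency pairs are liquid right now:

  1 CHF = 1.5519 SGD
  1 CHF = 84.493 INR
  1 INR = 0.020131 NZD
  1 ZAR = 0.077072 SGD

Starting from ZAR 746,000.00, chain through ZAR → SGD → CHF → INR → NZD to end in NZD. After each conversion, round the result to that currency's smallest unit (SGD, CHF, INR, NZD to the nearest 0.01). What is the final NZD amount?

NZD 63,017.01

ZAR 746,000.00 × 0.077072 = SGD 57,495.71
SGD 57,495.71 ÷ 1.5519 = CHF 37,048.59
CHF 37,048.59 × 84.493 = INR 3,130,346.51
INR 3,130,346.51 × 0.020131 = NZD 63,017.01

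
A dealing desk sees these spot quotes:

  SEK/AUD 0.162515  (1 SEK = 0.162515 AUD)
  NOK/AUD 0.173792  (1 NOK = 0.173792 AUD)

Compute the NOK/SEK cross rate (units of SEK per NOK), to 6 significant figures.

1 NOK × 0.173792 = 0.173792 AUD
0.173792 AUD ÷ 0.162515 = 1.06939 SEK

NOK/SEK = 1.06939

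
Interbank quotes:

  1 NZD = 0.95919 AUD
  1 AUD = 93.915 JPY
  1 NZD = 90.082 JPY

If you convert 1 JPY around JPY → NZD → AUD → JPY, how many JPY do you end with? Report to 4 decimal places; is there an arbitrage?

1.0000 (no arbitrage)

Around JPY → NZD → AUD → JPY: 1 ÷ 90.082 × 0.95919 × 93.915 = 1.000004
Product ≈ 1 (deviation 0.000%, within rounding noise).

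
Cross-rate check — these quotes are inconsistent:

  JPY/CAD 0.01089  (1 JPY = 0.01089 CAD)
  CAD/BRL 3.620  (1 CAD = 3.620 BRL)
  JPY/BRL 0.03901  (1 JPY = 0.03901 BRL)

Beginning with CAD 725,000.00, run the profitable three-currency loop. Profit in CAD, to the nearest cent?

Profit: CAD 7,653.29

Profitable loop is CAD → BRL → JPY → CAD:
CAD 725,000.00 × 3.620 = BRL 2,624,500.00
BRL 2,624,500.00 ÷ 0.03901 = JPY 67,277,621
JPY 67,277,621 × 0.01089 = CAD 732,653.29
Profit = CAD 732,653.29 − CAD 725,000.00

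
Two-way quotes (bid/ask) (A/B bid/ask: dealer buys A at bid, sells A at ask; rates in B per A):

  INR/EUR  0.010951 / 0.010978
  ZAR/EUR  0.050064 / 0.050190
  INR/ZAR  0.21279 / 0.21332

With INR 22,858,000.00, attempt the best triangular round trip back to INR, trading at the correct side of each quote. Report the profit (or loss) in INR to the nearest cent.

Best loop INR → EUR → ZAR → INR:
INR 22,858,000.00 × 0.010951 (sell INR at bid) = EUR 250,317.96
EUR 250,317.96 ÷ 0.050190 (buy ZAR at ask) = ZAR 4,987,407.01
ZAR 4,987,407.01 ÷ 0.21332 (buy INR at ask) = INR 23,379,931.62

Net profit: INR 521,931.62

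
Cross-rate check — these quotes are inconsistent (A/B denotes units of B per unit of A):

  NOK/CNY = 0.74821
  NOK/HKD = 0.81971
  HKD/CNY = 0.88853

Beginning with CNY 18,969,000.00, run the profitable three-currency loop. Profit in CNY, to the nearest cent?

Profitable loop is CNY → HKD → NOK → CNY:
CNY 18,969,000.00 ÷ 0.88853 = HKD 21,348,744.56
HKD 21,348,744.56 ÷ 0.81971 = NOK 26,044,265.11
NOK 26,044,265.11 × 0.74821 = CNY 19,486,579.60
Profit = CNY 19,486,579.60 − CNY 18,969,000.00

Profit: CNY 517,579.60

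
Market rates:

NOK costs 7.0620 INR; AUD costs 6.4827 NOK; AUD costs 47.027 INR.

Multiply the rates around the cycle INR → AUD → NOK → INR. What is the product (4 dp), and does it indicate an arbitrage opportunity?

Around INR → AUD → NOK → INR: 1 ÷ 47.027 × 6.4827 × 7.0620 = 0.973501
Product < 1; profitable direction is INR → NOK → AUD → INR.

0.9735 (arbitrage exists)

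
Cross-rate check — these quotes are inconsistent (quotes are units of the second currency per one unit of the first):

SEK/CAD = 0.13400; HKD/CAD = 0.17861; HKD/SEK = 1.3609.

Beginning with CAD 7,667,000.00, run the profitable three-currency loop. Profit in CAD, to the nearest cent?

Profitable loop is CAD → HKD → SEK → CAD:
CAD 7,667,000.00 ÷ 0.17861 = HKD 42,925,928.00
HKD 42,925,928.00 × 1.3609 = SEK 58,417,895.41
SEK 58,417,895.41 × 0.13400 = CAD 7,827,997.99
Profit = CAD 7,827,997.99 − CAD 7,667,000.00

Profit: CAD 160,997.99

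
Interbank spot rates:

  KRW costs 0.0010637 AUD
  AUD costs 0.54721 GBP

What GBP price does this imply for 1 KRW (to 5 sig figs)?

1 KRW × 0.0010637 = 0.0010637 AUD
0.0010637 AUD × 0.54721 = 0.000582067 GBP

KRW/GBP = 0.00058207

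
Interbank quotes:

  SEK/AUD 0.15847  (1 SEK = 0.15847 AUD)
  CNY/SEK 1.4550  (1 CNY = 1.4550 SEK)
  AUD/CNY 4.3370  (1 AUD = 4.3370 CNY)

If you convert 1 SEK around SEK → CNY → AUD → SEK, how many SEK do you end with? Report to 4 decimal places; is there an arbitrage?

1.0000 (no arbitrage)

Around SEK → CNY → AUD → SEK: 1 ÷ 1.4550 ÷ 4.3370 ÷ 0.15847 = 1.000001
Product ≈ 1 (deviation 0.000%, within rounding noise).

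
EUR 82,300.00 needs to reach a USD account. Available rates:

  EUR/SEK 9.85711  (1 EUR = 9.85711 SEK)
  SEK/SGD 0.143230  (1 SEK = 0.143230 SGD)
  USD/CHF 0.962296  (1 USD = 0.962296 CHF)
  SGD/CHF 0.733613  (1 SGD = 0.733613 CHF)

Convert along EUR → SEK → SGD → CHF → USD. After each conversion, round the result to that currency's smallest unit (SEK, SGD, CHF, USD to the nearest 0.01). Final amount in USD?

USD 88,581.25

EUR 82,300.00 × 9.85711 = SEK 811,240.15
SEK 811,240.15 × 0.143230 = SGD 116,193.93
SGD 116,193.93 × 0.733613 = CHF 85,241.38
CHF 85,241.38 ÷ 0.962296 = USD 88,581.25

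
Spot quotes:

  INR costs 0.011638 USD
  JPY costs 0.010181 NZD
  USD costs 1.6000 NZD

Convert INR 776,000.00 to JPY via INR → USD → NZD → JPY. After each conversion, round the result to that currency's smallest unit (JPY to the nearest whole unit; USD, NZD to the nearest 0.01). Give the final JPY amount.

JPY 1,419,285

INR 776,000.00 × 0.011638 = USD 9,031.09
USD 9,031.09 × 1.6000 = NZD 14,449.74
NZD 14,449.74 ÷ 0.010181 = JPY 1,419,285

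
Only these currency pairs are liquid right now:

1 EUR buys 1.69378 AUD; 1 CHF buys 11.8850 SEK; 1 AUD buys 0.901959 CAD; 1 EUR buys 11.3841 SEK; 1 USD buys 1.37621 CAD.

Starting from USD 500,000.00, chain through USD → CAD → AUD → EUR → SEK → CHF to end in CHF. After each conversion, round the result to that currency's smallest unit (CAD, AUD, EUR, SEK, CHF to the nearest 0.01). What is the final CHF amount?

CHF 431,430.09

USD 500,000.00 × 1.37621 = CAD 688,105.00
CAD 688,105.00 ÷ 0.901959 = AUD 762,900.53
AUD 762,900.53 ÷ 1.69378 = EUR 450,413.00
EUR 450,413.00 × 11.3841 = SEK 5,127,546.63
SEK 5,127,546.63 ÷ 11.8850 = CHF 431,430.09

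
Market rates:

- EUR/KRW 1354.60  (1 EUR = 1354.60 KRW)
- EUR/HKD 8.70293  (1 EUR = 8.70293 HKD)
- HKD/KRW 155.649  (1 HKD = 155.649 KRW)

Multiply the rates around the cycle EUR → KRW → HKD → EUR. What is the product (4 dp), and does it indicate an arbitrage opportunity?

1.0000 (no arbitrage)

Around EUR → KRW → HKD → EUR: 1 × 1354.60 ÷ 155.649 ÷ 8.70293 = 0.999998
Product ≈ 1 (deviation 0.000%, within rounding noise).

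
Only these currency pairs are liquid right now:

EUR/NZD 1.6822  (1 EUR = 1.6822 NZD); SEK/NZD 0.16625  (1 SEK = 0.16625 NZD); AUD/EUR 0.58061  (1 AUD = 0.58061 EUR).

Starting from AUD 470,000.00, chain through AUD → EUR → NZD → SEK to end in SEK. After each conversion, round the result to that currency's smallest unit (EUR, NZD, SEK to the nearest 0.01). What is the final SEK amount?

SEK 2,761,203.07

AUD 470,000.00 × 0.58061 = EUR 272,886.70
EUR 272,886.70 × 1.6822 = NZD 459,050.01
NZD 459,050.01 ÷ 0.16625 = SEK 2,761,203.07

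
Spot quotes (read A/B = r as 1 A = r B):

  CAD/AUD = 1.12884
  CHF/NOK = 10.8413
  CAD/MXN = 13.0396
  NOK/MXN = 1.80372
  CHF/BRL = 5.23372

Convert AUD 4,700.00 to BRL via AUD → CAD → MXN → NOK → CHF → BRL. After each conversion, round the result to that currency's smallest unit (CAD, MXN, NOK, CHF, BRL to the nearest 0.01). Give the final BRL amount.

AUD 4,700.00 ÷ 1.12884 = CAD 4,163.57
CAD 4,163.57 × 13.0396 = MXN 54,291.29
MXN 54,291.29 ÷ 1.80372 = NOK 30,099.62
NOK 30,099.62 ÷ 10.8413 = CHF 2,776.38
CHF 2,776.38 × 5.23372 = BRL 14,530.80

BRL 14,530.80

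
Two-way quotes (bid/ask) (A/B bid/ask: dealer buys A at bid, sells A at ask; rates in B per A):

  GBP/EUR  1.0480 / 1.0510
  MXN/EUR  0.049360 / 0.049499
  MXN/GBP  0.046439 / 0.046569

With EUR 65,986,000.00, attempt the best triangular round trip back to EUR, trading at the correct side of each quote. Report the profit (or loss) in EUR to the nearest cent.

Best loop EUR → GBP → MXN → EUR:
EUR 65,986,000.00 ÷ 1.0510 (buy GBP at ask) = GBP 62,784,015.22
GBP 62,784,015.22 ÷ 0.046569 (buy MXN at ask) = MXN 1,348,193,330.83
MXN 1,348,193,330.83 × 0.049360 (sell MXN at bid) = EUR 66,546,822.81

Net profit: EUR 560,822.81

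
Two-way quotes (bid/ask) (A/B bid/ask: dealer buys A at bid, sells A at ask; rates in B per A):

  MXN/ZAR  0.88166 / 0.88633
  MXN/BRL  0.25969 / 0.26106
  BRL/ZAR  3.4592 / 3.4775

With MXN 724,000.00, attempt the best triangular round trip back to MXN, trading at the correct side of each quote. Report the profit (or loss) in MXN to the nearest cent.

Net profit: MXN 9,793.76

Best loop MXN → BRL → ZAR → MXN:
MXN 724,000.00 × 0.25969 (sell MXN at bid) = BRL 188,015.56
BRL 188,015.56 × 3.4592 (sell BRL at bid) = ZAR 650,383.43
ZAR 650,383.43 ÷ 0.88633 (buy MXN at ask) = MXN 733,793.76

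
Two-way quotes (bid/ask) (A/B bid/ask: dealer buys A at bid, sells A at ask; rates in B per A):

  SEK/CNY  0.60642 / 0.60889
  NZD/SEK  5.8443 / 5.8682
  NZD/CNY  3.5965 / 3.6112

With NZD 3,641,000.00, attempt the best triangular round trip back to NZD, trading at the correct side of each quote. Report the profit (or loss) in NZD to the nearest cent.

Best loop NZD → CNY → SEK → NZD:
NZD 3,641,000.00 × 3.5965 (sell NZD at bid) = CNY 13,094,856.50
CNY 13,094,856.50 ÷ 0.60889 (buy SEK at ask) = SEK 21,506,111.94
SEK 21,506,111.94 ÷ 5.8682 (buy NZD at ask) = NZD 3,664,856.68

Net profit: NZD 23,856.68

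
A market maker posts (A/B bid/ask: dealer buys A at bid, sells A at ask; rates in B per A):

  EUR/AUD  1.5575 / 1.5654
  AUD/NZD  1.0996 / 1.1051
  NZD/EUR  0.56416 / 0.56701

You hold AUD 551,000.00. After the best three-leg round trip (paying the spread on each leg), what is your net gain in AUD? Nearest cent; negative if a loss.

Net profit: AUD 10,738.22

Best loop AUD → EUR → NZD → AUD:
AUD 551,000.00 ÷ 1.5654 (buy EUR at ask) = EUR 351,986.71
EUR 351,986.71 ÷ 0.56701 (buy NZD at ask) = NZD 620,776.90
NZD 620,776.90 ÷ 1.1051 (buy AUD at ask) = AUD 561,738.22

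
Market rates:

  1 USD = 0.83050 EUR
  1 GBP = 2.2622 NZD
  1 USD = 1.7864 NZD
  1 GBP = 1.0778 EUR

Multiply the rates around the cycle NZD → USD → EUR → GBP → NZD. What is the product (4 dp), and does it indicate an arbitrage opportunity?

0.9758 (arbitrage exists)

Around NZD → USD → EUR → GBP → NZD: 1 ÷ 1.7864 × 0.83050 ÷ 1.0778 × 2.2622 = 0.975784
Product < 1; profitable direction is NZD → GBP → EUR → USD → NZD.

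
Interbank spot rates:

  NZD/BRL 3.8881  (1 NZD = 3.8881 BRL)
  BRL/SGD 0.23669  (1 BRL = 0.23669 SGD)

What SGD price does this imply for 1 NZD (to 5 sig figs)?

1 NZD × 3.8881 = 3.8881 BRL
3.8881 BRL × 0.23669 = 0.920274 SGD

NZD/SGD = 0.92027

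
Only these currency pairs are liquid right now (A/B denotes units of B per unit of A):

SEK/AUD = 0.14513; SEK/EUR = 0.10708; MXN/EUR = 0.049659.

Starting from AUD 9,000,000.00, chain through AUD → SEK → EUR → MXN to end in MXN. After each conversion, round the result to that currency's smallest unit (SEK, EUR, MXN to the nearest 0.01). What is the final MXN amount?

MXN 133,719,796.41

AUD 9,000,000.00 ÷ 0.14513 = SEK 62,013,367.33
SEK 62,013,367.33 × 0.10708 = EUR 6,640,391.37
EUR 6,640,391.37 ÷ 0.049659 = MXN 133,719,796.41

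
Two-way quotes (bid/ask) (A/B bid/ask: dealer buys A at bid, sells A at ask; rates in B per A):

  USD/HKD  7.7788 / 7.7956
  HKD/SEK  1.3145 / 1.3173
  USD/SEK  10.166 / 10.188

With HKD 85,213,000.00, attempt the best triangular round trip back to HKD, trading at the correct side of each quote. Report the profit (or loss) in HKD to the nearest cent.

Best loop HKD → SEK → USD → HKD:
HKD 85,213,000.00 × 1.3145 (sell HKD at bid) = SEK 112,012,488.50
SEK 112,012,488.50 ÷ 10.188 (buy USD at ask) = USD 10,994,551.29
USD 10,994,551.29 × 7.7788 (sell USD at bid) = HKD 85,524,415.54

Net profit: HKD 311,415.54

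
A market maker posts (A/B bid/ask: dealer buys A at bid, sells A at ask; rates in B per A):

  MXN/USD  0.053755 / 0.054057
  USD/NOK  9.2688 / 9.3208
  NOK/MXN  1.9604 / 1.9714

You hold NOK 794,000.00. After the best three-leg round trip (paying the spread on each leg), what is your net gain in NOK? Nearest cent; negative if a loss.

Net profit: NOK 5,356.70

Best loop NOK → USD → MXN → NOK:
NOK 794,000.00 ÷ 9.3208 (buy USD at ask) = USD 85,185.82
USD 85,185.82 ÷ 0.054057 (buy MXN at ask) = MXN 1,575,851.80
MXN 1,575,851.80 ÷ 1.9714 (buy NOK at ask) = NOK 799,356.70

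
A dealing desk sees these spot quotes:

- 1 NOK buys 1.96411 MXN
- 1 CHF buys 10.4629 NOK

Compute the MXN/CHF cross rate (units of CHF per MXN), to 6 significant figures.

MXN/CHF = 0.0486611

1 MXN ÷ 1.96411 = 0.509136 NOK
0.509136 NOK ÷ 10.4629 = 0.0486611 CHF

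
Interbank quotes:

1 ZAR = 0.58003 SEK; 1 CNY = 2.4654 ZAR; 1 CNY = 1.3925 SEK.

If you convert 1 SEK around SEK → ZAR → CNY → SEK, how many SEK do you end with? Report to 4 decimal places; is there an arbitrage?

0.9738 (arbitrage exists)

Around SEK → ZAR → CNY → SEK: 1 ÷ 0.58003 ÷ 2.4654 × 1.3925 = 0.973772
Product < 1; profitable direction is SEK → CNY → ZAR → SEK.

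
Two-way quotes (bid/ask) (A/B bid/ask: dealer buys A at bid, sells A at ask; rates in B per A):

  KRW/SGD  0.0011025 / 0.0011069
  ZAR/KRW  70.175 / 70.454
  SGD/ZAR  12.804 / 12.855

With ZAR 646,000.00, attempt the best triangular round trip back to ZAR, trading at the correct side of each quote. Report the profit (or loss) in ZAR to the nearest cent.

Net result: ZAR -1,613.56 (no profitable arbitrage after spreads)

Best loop ZAR → SGD → KRW → ZAR:
ZAR 646,000.00 ÷ 12.855 (buy SGD at ask) = SGD 50,252.82
SGD 50,252.82 ÷ 0.0011069 (buy KRW at ask) = KRW 45,399,602
KRW 45,399,602 ÷ 70.454 (buy ZAR at ask) = ZAR 644,386.44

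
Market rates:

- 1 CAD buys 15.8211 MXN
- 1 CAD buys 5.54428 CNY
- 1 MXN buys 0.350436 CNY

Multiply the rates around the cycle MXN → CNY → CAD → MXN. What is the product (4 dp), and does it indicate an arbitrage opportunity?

Around MXN → CNY → CAD → MXN: 1 × 0.350436 ÷ 5.54428 × 15.8211 = 1.000001
Product ≈ 1 (deviation 0.000%, within rounding noise).

1.0000 (no arbitrage)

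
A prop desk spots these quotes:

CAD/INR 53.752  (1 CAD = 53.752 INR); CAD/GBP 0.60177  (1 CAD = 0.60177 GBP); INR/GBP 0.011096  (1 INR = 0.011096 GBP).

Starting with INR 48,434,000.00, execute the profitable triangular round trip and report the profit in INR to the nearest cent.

Profitable loop is INR → CAD → GBP → INR:
INR 48,434,000.00 ÷ 53.752 = CAD 901,064.15
CAD 901,064.15 × 0.60177 = GBP 542,233.37
GBP 542,233.37 ÷ 0.011096 = INR 48,867,463.18
Profit = INR 48,867,463.18 − INR 48,434,000.00

Profit: INR 433,463.18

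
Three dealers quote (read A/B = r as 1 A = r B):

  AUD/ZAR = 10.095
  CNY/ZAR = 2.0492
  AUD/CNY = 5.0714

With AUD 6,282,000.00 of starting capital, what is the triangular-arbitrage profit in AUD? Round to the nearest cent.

Profit: AUD 185,014.32

Profitable loop is AUD → CNY → ZAR → AUD:
AUD 6,282,000.00 × 5.0714 = CNY 31,858,534.80
CNY 31,858,534.80 × 2.0492 = ZAR 65,284,509.51
ZAR 65,284,509.51 ÷ 10.095 = AUD 6,467,014.32
Profit = AUD 6,467,014.32 − AUD 6,282,000.00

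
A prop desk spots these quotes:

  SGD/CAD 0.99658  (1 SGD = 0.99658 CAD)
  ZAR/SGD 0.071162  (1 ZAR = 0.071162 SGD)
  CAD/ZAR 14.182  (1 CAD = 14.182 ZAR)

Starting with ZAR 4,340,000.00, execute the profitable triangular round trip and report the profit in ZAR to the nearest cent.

Profit: ZAR 25,032.92

Profitable loop is ZAR → SGD → CAD → ZAR:
ZAR 4,340,000.00 × 0.071162 = SGD 308,843.08
SGD 308,843.08 × 0.99658 = CAD 307,786.84
CAD 307,786.84 × 14.182 = ZAR 4,365,032.92
Profit = ZAR 4,365,032.92 − ZAR 4,340,000.00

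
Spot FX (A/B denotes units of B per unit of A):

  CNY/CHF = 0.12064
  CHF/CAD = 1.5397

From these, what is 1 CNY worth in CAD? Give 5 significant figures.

1 CNY × 0.12064 = 0.12064 CHF
0.12064 CHF × 1.5397 = 0.185749 CAD

CNY/CAD = 0.18575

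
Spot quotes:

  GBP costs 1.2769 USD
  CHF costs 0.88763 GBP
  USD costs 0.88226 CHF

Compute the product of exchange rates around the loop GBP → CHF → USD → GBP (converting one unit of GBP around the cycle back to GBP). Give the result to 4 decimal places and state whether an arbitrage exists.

Around GBP → CHF → USD → GBP: 1 ÷ 0.88763 ÷ 0.88226 ÷ 1.2769 = 1.000034
Product ≈ 1 (deviation 0.003%, within rounding noise).

1.0000 (no arbitrage)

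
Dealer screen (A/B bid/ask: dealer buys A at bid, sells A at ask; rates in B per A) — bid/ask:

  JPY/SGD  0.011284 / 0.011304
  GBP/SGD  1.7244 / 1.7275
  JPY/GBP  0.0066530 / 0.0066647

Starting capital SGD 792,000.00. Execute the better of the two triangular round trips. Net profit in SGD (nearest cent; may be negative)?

Net profit: SGD 11,801.05

Best loop SGD → JPY → GBP → SGD:
SGD 792,000.00 ÷ 0.011304 (buy JPY at ask) = JPY 70,063,694
JPY 70,063,694 × 0.0066530 (sell JPY at bid) = GBP 466,133.76
GBP 466,133.76 × 1.7244 (sell GBP at bid) = SGD 803,801.05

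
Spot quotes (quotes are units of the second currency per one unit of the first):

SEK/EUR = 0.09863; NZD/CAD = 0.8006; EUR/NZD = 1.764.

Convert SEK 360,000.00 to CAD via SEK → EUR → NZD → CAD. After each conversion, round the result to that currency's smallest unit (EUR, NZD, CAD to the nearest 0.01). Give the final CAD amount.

SEK 360,000.00 × 0.09863 = EUR 35,506.80
EUR 35,506.80 × 1.764 = NZD 62,634.00
NZD 62,634.00 × 0.8006 = CAD 50,144.78

CAD 50,144.78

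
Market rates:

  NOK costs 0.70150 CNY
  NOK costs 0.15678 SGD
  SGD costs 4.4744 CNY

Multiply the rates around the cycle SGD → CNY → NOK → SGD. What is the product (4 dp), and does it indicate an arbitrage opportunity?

1.0000 (no arbitrage)

Around SGD → CNY → NOK → SGD: 1 × 4.4744 ÷ 0.70150 × 0.15678 = 0.999995
Product ≈ 1 (deviation 0.001%, within rounding noise).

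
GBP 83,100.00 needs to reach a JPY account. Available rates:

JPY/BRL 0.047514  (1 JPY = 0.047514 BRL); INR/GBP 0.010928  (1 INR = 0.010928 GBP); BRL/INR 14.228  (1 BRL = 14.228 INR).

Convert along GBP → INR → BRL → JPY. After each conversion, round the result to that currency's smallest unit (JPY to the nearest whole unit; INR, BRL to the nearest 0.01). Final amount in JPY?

GBP 83,100.00 ÷ 0.010928 = INR 7,604,319.18
INR 7,604,319.18 ÷ 14.228 = BRL 534,461.57
BRL 534,461.57 ÷ 0.047514 = JPY 11,248,507

JPY 11,248,507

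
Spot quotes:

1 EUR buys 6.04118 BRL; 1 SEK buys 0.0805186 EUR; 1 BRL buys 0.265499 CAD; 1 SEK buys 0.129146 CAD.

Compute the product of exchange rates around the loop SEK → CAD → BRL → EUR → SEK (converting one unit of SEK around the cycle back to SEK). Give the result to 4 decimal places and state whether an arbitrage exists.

1.0000 (no arbitrage)

Around SEK → CAD → BRL → EUR → SEK: 1 × 0.129146 ÷ 0.265499 ÷ 6.04118 ÷ 0.0805186 = 1.000000
Product ≈ 1 (deviation 0.000%, within rounding noise).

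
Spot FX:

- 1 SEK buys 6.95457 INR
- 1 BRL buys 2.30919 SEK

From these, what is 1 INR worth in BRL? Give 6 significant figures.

INR/BRL = 0.0622687

1 INR ÷ 6.95457 = 0.14379 SEK
0.14379 SEK ÷ 2.30919 = 0.0622687 BRL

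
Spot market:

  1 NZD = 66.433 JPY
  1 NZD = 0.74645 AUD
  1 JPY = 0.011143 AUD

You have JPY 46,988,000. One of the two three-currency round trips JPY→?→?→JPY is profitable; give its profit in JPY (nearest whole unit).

Profitable loop is JPY → NZD → AUD → JPY:
JPY 46,988,000 ÷ 66.433 = NZD 707,299.08
NZD 707,299.08 × 0.74645 = AUD 527,963.40
AUD 527,963.40 ÷ 0.011143 = JPY 47,380,723
Profit = JPY 47,380,723 − JPY 46,988,000

Profit: JPY 392,723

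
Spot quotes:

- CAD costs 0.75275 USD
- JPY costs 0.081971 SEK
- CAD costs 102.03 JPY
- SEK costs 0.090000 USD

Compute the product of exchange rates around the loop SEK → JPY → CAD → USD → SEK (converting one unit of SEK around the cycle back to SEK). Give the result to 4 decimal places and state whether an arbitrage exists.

Around SEK → JPY → CAD → USD → SEK: 1 ÷ 0.081971 ÷ 102.03 × 0.75275 ÷ 0.090000 = 1.000046
Product ≈ 1 (deviation 0.005%, within rounding noise).

1.0000 (no arbitrage)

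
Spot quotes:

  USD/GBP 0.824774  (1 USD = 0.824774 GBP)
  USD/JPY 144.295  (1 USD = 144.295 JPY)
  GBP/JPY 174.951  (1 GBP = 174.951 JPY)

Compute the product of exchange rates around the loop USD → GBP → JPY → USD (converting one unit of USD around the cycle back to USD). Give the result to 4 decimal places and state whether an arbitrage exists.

Around USD → GBP → JPY → USD: 1 × 0.824774 × 174.951 ÷ 144.295 = 1.000000
Product ≈ 1 (deviation 0.000%, within rounding noise).

1.0000 (no arbitrage)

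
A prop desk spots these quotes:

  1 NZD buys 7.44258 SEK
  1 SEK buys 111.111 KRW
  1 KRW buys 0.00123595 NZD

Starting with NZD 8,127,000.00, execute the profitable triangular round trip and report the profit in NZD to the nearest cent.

Profit: NZD 179,378.74

Profitable loop is NZD → SEK → KRW → NZD:
NZD 8,127,000.00 × 7.44258 = SEK 60,485,847.66
SEK 60,485,847.66 × 111.111 = KRW 6,720,643,019
KRW 6,720,643,019 × 0.00123595 = NZD 8,306,378.74
Profit = NZD 8,306,378.74 − NZD 8,127,000.00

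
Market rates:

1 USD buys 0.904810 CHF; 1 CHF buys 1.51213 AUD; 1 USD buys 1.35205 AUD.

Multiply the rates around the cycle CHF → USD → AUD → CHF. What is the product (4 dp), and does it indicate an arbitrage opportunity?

Around CHF → USD → AUD → CHF: 1 ÷ 0.904810 × 1.35205 ÷ 1.51213 = 0.988203
Product < 1; profitable direction is CHF → AUD → USD → CHF.

0.9882 (arbitrage exists)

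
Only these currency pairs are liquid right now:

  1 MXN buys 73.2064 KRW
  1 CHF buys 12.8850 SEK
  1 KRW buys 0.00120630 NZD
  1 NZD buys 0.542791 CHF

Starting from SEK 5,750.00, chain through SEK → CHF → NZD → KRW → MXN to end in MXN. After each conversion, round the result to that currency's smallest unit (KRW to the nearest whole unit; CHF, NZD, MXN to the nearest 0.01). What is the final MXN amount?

MXN 9,310.05

SEK 5,750.00 ÷ 12.8850 = CHF 446.26
CHF 446.26 ÷ 0.542791 = NZD 822.16
NZD 822.16 ÷ 0.00120630 = KRW 681,555
KRW 681,555 ÷ 73.2064 = MXN 9,310.05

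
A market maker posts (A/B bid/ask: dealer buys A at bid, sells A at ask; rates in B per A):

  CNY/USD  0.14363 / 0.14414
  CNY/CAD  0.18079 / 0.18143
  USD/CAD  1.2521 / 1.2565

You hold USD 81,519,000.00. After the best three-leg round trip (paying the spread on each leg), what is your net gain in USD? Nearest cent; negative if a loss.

Net result: USD -144,892.63 (no profitable arbitrage after spreads)

Best loop USD → CNY → CAD → USD:
USD 81,519,000.00 ÷ 0.14414 (buy CNY at ask) = CNY 565,554,322.19
CNY 565,554,322.19 × 0.18079 (sell CNY at bid) = CAD 102,246,565.91
CAD 102,246,565.91 ÷ 1.2565 (buy USD at ask) = USD 81,374,107.37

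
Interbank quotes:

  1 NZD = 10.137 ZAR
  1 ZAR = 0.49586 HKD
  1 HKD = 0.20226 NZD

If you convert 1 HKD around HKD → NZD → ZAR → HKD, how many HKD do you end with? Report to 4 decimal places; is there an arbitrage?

Around HKD → NZD → ZAR → HKD: 1 × 0.20226 × 10.137 × 0.49586 = 1.016667
Product > 1; profitable direction is HKD → NZD → ZAR → HKD.

1.0167 (arbitrage exists)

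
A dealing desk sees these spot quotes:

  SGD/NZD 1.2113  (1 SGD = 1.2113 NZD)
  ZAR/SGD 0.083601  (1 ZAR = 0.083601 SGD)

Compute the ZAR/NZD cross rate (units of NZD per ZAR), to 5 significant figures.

1 ZAR × 0.083601 = 0.083601 SGD
0.083601 SGD × 1.2113 = 0.101266 NZD

ZAR/NZD = 0.10127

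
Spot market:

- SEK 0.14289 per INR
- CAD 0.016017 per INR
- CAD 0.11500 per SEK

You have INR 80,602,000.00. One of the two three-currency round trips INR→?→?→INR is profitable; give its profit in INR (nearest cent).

Profit: INR 2,090,156.75

Profitable loop is INR → SEK → CAD → INR:
INR 80,602,000.00 × 0.14289 = SEK 11,517,219.78
SEK 11,517,219.78 × 0.11500 = CAD 1,324,480.27
CAD 1,324,480.27 ÷ 0.016017 = INR 82,692,156.75
Profit = INR 82,692,156.75 − INR 80,602,000.00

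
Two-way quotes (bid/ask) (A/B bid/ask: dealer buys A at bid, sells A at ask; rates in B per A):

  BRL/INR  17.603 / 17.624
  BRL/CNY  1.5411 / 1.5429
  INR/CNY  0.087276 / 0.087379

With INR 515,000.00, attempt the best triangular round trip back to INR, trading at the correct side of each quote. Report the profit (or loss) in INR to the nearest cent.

Best loop INR → BRL → CNY → INR:
INR 515,000.00 ÷ 17.624 (buy BRL at ask) = BRL 29,221.52
BRL 29,221.52 × 1.5411 (sell BRL at bid) = CNY 45,033.28
CNY 45,033.28 ÷ 0.087379 (buy INR at ask) = INR 515,378.73

Net profit: INR 378.73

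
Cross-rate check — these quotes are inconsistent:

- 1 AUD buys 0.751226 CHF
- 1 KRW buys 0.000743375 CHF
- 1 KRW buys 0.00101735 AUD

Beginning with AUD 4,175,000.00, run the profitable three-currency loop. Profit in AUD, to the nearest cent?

Profit: AUD 117,294.66

Profitable loop is AUD → CHF → KRW → AUD:
AUD 4,175,000.00 × 0.751226 = CHF 3,136,368.55
CHF 3,136,368.55 ÷ 0.000743375 = KRW 4,219,093,392
KRW 4,219,093,392 × 0.00101735 = AUD 4,292,294.66
Profit = AUD 4,292,294.66 − AUD 4,175,000.00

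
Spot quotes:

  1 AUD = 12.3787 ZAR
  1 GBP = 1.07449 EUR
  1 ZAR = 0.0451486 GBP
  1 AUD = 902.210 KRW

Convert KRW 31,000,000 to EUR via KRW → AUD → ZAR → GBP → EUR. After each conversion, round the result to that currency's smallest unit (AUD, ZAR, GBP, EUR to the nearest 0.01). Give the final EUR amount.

EUR 20,633.64

KRW 31,000,000 ÷ 902.210 = AUD 34,360.07
AUD 34,360.07 × 12.3787 = ZAR 425,333.00
ZAR 425,333.00 × 0.0451486 = GBP 19,203.19
GBP 19,203.19 × 1.07449 = EUR 20,633.64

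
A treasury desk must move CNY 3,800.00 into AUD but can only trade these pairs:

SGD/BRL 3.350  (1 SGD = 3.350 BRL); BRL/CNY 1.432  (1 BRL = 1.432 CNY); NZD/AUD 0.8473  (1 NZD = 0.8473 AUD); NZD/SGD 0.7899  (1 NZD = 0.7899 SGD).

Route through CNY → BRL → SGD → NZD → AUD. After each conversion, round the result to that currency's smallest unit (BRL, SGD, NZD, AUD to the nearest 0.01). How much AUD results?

AUD 849.69

CNY 3,800.00 ÷ 1.432 = BRL 2,653.63
BRL 2,653.63 ÷ 3.350 = SGD 792.13
SGD 792.13 ÷ 0.7899 = NZD 1,002.82
NZD 1,002.82 × 0.8473 = AUD 849.69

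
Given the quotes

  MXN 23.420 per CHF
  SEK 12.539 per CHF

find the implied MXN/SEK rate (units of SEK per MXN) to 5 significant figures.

1 MXN ÷ 23.420 = 0.0426985 CHF
0.0426985 CHF × 12.539 = 0.535397 SEK

MXN/SEK = 0.53540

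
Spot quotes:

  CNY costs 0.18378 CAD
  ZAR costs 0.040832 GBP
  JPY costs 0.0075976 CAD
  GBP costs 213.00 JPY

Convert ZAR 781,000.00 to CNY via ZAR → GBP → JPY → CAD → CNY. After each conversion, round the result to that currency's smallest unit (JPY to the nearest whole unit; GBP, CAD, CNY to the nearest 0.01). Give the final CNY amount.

CNY 280,807.98

ZAR 781,000.00 × 0.040832 = GBP 31,889.79
GBP 31,889.79 × 213.00 = JPY 6,792,525
JPY 6,792,525 × 0.0075976 = CAD 51,606.89
CAD 51,606.89 ÷ 0.18378 = CNY 280,807.98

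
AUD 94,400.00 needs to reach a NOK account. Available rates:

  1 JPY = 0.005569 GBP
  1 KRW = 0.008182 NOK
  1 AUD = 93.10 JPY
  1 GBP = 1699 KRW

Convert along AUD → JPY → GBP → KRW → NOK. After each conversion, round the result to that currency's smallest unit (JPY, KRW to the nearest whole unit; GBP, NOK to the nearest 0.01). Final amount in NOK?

AUD 94,400.00 × 93.10 = JPY 8,788,640
JPY 8,788,640 × 0.005569 = GBP 48,943.94
GBP 48,943.94 × 1699 = KRW 83,155,754
KRW 83,155,754 × 0.008182 = NOK 680,380.38

NOK 680,380.38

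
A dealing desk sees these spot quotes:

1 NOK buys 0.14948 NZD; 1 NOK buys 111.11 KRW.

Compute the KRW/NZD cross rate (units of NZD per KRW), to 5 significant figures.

1 KRW ÷ 111.11 = 0.00900009 NOK
0.00900009 NOK × 0.14948 = 0.00134533 NZD

KRW/NZD = 0.0013453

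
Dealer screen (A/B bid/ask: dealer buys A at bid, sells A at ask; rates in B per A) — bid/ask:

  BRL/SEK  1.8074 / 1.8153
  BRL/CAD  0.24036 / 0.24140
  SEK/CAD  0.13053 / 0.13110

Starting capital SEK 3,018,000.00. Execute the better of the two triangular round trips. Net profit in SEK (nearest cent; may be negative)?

Net profit: SEK 30,107.86

Best loop SEK → BRL → CAD → SEK:
SEK 3,018,000.00 ÷ 1.8153 (buy BRL at ask) = BRL 1,662,535.12
BRL 1,662,535.12 × 0.24036 (sell BRL at bid) = CAD 399,606.94
CAD 399,606.94 ÷ 0.13110 (buy SEK at ask) = SEK 3,048,107.86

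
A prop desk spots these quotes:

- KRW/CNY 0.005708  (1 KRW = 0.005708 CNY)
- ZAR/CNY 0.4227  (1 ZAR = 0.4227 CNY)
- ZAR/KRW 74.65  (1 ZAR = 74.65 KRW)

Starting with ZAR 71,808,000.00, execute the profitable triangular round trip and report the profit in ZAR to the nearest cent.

Profitable loop is ZAR → KRW → CNY → ZAR:
ZAR 71,808,000.00 × 74.65 = KRW 5,360,467,200
KRW 5,360,467,200 × 0.005708 = CNY 30,597,546.78
CNY 30,597,546.78 ÷ 0.4227 = ZAR 72,385,963.51
Profit = ZAR 72,385,963.51 − ZAR 71,808,000.00

Profit: ZAR 577,963.51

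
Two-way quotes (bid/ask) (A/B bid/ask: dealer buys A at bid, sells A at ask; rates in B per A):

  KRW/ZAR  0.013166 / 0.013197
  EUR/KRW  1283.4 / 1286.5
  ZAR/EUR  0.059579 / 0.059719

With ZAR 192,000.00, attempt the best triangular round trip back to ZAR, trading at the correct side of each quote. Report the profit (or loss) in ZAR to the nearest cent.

Best loop ZAR → EUR → KRW → ZAR:
ZAR 192,000.00 × 0.059579 (sell ZAR at bid) = EUR 11,439.17
EUR 11,439.17 × 1283.4 (sell EUR at bid) = KRW 14,681,028
KRW 14,681,028 × 0.013166 (sell KRW at bid) = ZAR 193,290.42

Net profit: ZAR 1,290.42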